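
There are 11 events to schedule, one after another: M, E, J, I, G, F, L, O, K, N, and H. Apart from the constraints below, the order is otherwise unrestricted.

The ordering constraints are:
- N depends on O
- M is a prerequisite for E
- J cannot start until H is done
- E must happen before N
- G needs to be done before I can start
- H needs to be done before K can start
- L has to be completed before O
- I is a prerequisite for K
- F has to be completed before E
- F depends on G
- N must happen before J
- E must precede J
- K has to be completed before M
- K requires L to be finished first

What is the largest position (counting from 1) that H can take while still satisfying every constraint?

6

The events that are forced after H, directly or by a chain of constraints, are M, E, J, K, N. That's 5 events.
With 5 mandatory successors out of 11 events total, the latest slot for H is 11−5 = 6, and it's reachable by doing all non-successors before H.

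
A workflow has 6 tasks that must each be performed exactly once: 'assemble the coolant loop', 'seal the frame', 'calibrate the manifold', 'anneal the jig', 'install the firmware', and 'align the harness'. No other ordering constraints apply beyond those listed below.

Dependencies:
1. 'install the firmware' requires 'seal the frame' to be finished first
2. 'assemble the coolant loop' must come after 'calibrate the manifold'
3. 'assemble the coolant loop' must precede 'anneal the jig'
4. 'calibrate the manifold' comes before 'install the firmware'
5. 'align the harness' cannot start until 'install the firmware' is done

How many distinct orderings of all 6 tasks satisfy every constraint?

16

2 tasks have no prerequisites ('seal the frame', 'calibrate the manifold'), so any of them could come first.
Enumerating by repeatedly choosing an available task (one whose prerequisites are all placed) gives 16 distinct complete orderings.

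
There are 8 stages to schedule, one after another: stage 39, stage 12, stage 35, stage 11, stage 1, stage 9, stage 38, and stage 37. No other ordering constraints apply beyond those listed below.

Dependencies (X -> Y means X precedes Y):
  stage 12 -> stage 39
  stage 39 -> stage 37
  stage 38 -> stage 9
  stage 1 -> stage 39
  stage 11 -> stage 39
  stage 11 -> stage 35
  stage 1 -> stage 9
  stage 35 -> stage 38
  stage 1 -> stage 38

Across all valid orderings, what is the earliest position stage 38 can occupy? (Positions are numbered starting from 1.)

4

Every stage that must precede stage 38 has to come before it. Tracing all chains that end at stage 38, those stages are: stage 35, stage 11, stage 1 — 3 in total.
With 3 mandatory predecessors, the earliest stage 38 can sit is position 3+1 = 4, and placing just those 3 first achieves it.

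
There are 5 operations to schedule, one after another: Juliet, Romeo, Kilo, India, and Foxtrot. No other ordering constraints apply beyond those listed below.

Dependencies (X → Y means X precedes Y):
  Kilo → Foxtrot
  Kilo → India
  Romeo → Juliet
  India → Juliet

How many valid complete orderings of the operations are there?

11

The operations with no prerequisites are Romeo, Kilo; any of them can be placed first.
Enumerating by repeatedly choosing an available operation (one whose prerequisites are all placed) gives 11 distinct complete orderings.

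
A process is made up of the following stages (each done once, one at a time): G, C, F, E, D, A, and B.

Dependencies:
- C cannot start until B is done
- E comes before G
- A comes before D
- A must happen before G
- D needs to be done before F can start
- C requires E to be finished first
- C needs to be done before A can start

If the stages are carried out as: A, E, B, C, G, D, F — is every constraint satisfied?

No

In the proposed order, A appears before C.
That contradicts the constraint that C must precede A.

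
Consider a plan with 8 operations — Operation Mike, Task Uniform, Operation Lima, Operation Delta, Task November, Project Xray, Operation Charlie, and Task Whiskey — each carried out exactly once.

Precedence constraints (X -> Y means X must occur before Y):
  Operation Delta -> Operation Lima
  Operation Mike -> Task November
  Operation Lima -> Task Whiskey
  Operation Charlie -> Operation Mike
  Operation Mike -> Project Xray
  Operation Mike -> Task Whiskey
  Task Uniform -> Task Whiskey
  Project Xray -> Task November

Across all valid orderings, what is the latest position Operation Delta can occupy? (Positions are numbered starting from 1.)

6

Following every chain forward from Operation Delta, the operations that must come later are Operation Lima, Task Whiskey — 2 of them.
With 2 mandatory successors out of 8 operations total, the latest slot for Operation Delta is 8−2 = 6, and it's reachable by doing all non-successors before Operation Delta.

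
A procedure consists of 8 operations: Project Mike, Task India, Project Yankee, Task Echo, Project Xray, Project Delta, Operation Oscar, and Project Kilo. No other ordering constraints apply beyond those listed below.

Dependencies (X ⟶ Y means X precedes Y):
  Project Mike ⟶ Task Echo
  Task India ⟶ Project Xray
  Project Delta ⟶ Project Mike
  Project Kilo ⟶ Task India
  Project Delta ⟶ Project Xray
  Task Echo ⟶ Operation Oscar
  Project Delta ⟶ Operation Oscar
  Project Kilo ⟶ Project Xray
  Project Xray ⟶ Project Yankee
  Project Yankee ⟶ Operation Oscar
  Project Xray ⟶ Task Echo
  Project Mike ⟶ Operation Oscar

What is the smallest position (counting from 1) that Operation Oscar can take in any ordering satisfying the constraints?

8

The operations that are forced before Operation Oscar, directly or transitively, are Project Mike, Task India, Project Yankee, Task Echo, Project Xray, Project Delta, Project Kilo. That's 7 operations.
With 7 mandatory predecessors, the earliest Operation Oscar can sit is position 7+1 = 8, and placing just those 7 first achieves it.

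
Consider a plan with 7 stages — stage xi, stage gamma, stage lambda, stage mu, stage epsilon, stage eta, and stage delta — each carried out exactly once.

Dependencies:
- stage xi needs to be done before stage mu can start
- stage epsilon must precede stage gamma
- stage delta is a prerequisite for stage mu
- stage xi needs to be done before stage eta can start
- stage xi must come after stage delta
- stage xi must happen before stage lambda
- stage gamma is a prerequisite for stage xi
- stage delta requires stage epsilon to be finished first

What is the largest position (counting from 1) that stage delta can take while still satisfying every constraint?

3

Every stage that must follow stage delta has to come after it. Tracing all chains starting from stage delta, those stages are: stage xi, stage lambda, stage mu, stage eta — 4 in total.
So at least 4 stages follow stage delta, putting stage delta no later than position 3. That position is achievable by scheduling everything else first.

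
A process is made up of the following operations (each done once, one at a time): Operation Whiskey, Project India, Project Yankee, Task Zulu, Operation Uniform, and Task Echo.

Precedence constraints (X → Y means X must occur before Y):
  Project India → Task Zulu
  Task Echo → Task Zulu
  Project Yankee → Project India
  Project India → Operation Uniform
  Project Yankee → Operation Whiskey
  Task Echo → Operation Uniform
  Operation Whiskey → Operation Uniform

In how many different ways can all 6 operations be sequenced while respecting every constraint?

The operations with no prerequisites are Project Yankee, Task Echo; any of them can be placed first.
Counting all ways to extend the partial order to a total order gives 19.

19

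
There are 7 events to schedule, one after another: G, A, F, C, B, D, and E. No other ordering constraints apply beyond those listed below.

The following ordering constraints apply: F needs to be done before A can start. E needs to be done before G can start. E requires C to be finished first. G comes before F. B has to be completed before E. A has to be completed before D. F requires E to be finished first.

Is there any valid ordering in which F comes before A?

Yes

Every valid ordering already has F before A (the constraints require it), so in particular at least one does.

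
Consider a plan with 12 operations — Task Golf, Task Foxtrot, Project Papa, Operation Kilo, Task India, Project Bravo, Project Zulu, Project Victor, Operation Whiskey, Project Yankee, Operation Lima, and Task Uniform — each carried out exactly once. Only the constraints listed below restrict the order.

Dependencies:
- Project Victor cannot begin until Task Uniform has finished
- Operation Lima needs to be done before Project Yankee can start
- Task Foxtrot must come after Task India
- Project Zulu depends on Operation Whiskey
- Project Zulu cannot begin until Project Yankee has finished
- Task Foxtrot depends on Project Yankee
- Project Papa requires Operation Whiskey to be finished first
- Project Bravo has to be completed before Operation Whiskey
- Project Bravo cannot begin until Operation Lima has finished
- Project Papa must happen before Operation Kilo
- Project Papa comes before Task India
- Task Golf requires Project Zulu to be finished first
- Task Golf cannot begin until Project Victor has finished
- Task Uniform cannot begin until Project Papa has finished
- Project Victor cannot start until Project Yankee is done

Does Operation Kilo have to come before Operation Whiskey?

No

The constraints actually force Operation Whiskey before Operation Kilo (via Operation Whiskey → Project Papa → Operation Kilo), not the other way around.
So Operation Kilo does not have to come before Operation Whiskey — it cannot.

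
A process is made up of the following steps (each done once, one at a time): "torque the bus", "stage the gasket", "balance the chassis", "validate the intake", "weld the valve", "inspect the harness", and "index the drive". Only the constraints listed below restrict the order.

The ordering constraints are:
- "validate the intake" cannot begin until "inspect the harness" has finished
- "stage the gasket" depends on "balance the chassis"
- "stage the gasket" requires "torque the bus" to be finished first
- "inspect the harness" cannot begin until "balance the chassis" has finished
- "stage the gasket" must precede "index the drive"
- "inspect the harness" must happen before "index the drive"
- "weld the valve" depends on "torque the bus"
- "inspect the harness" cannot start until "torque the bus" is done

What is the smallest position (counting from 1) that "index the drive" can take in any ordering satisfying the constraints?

Every step that must precede "index the drive" has to come before it. Tracing all chains that end at "index the drive", those steps are: "torque the bus", "stage the gasket", "balance the chassis", "inspect the harness" — 4 in total.
So at minimum 4 steps come before "index the drive", putting "index the drive" no earlier than position 5. That position is achievable by scheduling exactly those predecessors first.

5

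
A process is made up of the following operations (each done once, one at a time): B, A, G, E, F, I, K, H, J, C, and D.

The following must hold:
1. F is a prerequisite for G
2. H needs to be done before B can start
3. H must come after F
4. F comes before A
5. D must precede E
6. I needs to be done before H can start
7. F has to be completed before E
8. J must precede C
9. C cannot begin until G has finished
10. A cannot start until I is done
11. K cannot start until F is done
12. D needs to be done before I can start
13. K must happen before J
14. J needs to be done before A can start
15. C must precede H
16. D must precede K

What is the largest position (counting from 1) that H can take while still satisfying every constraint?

The only operation forced after H (directly or by a chain) is B.
With 1 mandatory successor out of 11 operations total, the latest slot for H is 11−1 = 10, and it's reachable by doing all non-successors before H.

10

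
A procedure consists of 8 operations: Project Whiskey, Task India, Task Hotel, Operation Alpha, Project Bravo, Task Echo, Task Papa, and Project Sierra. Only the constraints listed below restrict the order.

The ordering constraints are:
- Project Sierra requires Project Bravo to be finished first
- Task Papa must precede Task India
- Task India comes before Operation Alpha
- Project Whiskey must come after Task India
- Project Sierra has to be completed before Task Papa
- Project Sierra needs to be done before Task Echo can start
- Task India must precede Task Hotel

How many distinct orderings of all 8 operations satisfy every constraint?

Project Bravo is the only operation with nothing required before it, so every ordering starts there.
Counting all ways to extend the partial order to a total order gives 36.

36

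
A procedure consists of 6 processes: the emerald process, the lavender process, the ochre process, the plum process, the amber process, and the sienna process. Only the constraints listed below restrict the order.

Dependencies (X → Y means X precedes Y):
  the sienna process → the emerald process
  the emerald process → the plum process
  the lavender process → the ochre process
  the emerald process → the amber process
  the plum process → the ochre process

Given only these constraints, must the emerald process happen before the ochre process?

Yes

Tracing the constraints gives a chain: the emerald process → the plum process → the ochre process.
So the emerald process must precede the ochre process in any valid ordering.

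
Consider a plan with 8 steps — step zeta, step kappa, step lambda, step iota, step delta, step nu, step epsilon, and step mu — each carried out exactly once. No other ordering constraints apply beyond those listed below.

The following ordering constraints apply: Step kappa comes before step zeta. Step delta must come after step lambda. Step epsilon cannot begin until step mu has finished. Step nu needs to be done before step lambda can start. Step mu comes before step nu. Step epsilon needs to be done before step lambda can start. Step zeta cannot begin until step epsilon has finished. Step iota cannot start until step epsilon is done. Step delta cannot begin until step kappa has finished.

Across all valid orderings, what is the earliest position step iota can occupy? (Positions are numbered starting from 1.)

Working backwards through the constraints from step iota, its full set of required predecessors is step epsilon, step mu — 2 of them.
So at minimum 2 steps come before step iota, putting step iota no earlier than position 3. That position is achievable by scheduling exactly those predecessors first.

3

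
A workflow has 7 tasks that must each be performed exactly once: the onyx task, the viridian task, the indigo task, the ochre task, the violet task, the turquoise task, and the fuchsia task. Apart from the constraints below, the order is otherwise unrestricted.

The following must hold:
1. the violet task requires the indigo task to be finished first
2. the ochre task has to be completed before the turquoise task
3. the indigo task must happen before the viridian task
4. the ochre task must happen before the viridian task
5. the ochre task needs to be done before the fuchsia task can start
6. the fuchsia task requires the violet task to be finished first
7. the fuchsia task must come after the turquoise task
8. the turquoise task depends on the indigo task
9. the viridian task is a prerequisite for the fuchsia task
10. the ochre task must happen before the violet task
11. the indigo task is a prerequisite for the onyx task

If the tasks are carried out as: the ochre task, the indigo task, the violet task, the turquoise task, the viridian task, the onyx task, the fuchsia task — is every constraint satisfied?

Every stated constraint is respected: the ochre task sits at position 1, ahead of the fuchsia task at position 7, and each of the other listed pairs likewise has the predecessor earlier in the sequence.

Yes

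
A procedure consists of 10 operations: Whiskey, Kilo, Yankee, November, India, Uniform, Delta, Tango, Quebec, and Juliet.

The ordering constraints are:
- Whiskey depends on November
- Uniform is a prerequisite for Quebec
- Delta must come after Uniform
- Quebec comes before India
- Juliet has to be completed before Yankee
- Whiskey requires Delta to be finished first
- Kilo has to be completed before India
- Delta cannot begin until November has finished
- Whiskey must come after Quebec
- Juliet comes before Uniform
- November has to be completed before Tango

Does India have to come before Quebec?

There is a chain Quebec → India, which puts Quebec before India.
So India does not have to come before Quebec — it cannot.

No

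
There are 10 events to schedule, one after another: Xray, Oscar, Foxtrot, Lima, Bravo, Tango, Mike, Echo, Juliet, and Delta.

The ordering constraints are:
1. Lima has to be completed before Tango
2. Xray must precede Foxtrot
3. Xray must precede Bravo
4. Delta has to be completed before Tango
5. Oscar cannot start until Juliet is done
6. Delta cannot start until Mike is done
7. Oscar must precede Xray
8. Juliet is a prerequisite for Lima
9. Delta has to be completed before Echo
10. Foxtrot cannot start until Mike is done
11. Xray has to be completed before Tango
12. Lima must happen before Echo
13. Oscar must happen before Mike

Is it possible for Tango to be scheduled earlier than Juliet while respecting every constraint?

Following Juliet → Lima → Tango, Juliet must precede Tango in every valid ordering.
So no valid ordering can have Tango before Juliet.

No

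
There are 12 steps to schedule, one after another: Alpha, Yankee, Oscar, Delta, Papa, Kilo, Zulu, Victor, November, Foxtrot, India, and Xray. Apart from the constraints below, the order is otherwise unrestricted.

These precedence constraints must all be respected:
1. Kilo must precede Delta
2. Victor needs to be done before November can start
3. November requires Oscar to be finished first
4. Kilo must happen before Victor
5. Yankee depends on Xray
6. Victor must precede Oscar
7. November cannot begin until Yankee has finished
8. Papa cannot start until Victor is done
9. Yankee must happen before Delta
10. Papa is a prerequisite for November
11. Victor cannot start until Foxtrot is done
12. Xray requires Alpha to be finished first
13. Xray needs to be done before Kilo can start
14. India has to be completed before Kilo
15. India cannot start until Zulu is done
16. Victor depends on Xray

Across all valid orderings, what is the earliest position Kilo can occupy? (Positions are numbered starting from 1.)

The steps that are forced before Kilo, directly or transitively, are Alpha, Zulu, India, Xray. That's 4 steps.
So at minimum 4 steps come before Kilo, putting Kilo no earlier than position 5. That position is achievable by scheduling exactly those predecessors first.

5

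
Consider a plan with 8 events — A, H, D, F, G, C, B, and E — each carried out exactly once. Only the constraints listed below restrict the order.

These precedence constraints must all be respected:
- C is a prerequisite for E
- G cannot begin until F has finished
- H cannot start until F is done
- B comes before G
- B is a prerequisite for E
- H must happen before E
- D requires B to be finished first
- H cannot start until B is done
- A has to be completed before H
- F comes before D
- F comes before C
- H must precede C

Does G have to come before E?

G and E are not related by any chain of constraints.
So G can come before E or after — it is not forced.

No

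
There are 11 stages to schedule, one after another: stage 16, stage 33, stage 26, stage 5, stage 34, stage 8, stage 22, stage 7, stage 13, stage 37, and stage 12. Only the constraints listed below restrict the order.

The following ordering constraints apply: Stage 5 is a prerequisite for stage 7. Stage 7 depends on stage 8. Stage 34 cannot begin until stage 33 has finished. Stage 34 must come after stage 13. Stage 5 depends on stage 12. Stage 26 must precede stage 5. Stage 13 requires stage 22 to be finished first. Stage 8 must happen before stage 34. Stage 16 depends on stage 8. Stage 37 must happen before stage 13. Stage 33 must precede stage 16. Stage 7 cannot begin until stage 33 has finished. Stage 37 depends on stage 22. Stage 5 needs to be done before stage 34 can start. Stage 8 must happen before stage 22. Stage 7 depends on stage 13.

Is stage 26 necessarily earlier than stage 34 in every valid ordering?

There is a constraint chain stage 26 → stage 5 → stage 34.
So stage 26 must precede stage 34 in any valid ordering.

Yes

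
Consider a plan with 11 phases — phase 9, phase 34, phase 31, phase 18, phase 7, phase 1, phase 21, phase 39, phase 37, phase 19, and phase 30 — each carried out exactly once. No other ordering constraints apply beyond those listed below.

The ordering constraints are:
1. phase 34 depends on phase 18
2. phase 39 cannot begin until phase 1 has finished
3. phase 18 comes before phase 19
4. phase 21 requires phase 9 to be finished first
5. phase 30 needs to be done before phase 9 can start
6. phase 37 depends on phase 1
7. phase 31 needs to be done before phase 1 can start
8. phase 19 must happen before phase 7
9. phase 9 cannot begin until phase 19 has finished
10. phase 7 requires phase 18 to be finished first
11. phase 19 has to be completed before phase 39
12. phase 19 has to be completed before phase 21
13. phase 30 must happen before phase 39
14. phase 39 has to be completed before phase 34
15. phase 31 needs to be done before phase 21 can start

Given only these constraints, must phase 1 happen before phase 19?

Phase 1 and phase 19 are not related by any chain of constraints.
A valid ordering placing phase 19 before phase 1 exists, so the answer is no.

No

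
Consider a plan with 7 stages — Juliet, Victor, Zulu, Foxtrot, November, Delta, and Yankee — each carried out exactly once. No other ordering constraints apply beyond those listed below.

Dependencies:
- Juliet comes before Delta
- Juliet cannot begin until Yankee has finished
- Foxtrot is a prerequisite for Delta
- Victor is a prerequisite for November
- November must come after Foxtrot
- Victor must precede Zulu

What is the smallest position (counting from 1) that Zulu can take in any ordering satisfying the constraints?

2

Working backwards through the constraints from Zulu, its only required predecessor is Victor.
With 1 mandatory predecessor, the earliest Zulu can sit is position 1+1 = 2, and placing just that one first achieves it.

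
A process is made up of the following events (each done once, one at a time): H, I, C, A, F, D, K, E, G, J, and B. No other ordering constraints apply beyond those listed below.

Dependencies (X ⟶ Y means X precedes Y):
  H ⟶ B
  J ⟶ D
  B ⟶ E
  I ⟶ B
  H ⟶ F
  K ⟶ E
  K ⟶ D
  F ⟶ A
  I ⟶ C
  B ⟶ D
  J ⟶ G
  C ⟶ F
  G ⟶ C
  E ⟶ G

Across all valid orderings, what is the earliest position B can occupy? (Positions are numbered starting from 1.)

3

The events that are forced before B, directly or transitively, are H, I. That's 2 events.
With 2 mandatory predecessors, the earliest B can sit is position 2+1 = 3, and placing just those 2 first achieves it.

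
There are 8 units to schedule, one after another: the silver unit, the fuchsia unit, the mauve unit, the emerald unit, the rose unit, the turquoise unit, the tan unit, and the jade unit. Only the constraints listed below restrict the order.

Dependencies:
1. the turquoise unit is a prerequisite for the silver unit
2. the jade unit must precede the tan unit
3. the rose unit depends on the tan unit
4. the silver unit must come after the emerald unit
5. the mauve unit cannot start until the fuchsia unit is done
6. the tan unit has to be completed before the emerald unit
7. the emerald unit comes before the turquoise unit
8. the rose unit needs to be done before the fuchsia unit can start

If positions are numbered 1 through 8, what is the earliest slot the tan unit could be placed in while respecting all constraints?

2

Working backwards through the constraints from the tan unit, its only required predecessor is the jade unit.
With 1 mandatory predecessor, the earliest the tan unit can sit is position 1+1 = 2, and placing just that one first achieves it.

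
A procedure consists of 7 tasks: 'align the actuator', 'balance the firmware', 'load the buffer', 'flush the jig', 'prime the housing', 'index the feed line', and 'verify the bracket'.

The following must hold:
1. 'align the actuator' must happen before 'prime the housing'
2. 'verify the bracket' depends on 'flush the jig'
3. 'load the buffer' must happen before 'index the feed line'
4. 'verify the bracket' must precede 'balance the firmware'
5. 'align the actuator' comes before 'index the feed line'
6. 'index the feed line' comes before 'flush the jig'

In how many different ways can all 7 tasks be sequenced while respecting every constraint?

11

2 tasks have no prerequisites ('align the actuator', 'load the buffer'), so any of them could come first.
Systematically extending each partial ordering one task at a time and counting, there are 11 complete orderings.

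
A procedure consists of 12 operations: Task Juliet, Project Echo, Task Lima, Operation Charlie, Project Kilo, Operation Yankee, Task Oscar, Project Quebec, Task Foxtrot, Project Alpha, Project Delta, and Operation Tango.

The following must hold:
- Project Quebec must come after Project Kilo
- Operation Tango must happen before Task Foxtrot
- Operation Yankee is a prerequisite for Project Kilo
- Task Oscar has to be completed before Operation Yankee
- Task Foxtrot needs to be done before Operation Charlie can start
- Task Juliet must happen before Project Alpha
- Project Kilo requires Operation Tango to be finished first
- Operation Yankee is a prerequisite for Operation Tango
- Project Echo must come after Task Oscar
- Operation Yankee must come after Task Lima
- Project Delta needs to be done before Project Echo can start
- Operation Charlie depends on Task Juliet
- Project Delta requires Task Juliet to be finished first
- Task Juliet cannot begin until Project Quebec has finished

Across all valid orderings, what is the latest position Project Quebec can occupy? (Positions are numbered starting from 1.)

7

The operations that are forced after Project Quebec, directly or by a chain of constraints, are Task Juliet, Project Echo, Operation Charlie, Project Alpha, Project Delta. That's 5 operations.
With 5 mandatory successors out of 12 operations total, the latest slot for Project Quebec is 12−5 = 7, and it's reachable by doing all non-successors before Project Quebec.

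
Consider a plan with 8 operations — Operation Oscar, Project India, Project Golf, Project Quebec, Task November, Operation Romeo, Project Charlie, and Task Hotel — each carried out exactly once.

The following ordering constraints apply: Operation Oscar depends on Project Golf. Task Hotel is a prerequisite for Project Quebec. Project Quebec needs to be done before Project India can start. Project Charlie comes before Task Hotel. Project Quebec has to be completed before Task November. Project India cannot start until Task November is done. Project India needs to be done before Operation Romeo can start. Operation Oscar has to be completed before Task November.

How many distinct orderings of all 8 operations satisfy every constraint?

10

2 operations have no prerequisites (Project Golf, Project Charlie), so any of them could come first.
Systematically extending each partial ordering one operation at a time and counting, there are 10 complete orderings.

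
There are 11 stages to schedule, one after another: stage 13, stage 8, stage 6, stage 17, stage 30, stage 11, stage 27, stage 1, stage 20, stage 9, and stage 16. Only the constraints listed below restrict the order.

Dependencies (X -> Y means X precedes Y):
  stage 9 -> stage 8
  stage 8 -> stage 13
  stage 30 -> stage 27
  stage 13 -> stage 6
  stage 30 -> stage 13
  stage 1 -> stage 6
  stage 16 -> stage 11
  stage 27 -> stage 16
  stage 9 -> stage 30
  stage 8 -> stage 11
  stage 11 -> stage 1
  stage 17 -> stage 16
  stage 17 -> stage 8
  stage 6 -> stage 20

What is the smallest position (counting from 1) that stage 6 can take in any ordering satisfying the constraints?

Working backwards through the constraints from stage 6, its full set of required predecessors is stage 13, stage 8, stage 17, stage 30, stage 11, stage 27, stage 1, stage 9, stage 16 — 9 of them.
So at minimum 9 stages come before stage 6, putting stage 6 no earlier than position 10. That position is achievable by scheduling exactly those predecessors first.

10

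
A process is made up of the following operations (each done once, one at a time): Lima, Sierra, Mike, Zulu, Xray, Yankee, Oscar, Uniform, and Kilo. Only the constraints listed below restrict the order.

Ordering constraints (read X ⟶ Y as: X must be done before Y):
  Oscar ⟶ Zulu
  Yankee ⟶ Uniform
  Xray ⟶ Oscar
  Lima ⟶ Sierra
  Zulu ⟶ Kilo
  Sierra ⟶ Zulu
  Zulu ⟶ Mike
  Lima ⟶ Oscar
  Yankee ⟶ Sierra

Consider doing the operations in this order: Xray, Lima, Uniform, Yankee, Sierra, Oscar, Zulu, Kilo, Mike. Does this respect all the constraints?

The sequence places Uniform ahead of Yankee.
Since Yankee is required before Uniform, the ordering is invalid.

No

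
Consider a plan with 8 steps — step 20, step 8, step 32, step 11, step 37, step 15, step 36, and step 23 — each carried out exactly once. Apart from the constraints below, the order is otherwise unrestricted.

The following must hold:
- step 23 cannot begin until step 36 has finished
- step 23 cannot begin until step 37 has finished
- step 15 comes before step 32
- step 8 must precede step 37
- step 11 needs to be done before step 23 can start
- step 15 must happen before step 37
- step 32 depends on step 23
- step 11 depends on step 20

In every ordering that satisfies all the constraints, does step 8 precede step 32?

Yes

Following the dependencies: step 8 → step 37 → step 23 → step 32.
Hence step 8 necessarily comes before step 32.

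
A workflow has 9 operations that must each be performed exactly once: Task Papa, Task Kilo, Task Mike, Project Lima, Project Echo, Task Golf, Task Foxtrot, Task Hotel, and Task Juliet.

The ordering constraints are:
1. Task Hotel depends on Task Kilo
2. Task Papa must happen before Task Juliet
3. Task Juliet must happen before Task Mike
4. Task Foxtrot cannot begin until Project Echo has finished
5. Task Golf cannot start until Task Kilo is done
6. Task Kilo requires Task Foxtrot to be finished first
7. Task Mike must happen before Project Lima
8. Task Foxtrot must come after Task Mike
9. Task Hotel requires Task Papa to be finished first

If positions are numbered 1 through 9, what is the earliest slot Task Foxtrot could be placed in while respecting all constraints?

5

Every operation that must precede Task Foxtrot has to come before it. Tracing all chains that end at Task Foxtrot, those operations are: Task Papa, Task Mike, Project Echo, Task Juliet — 4 in total.
With 4 mandatory predecessors, the earliest Task Foxtrot can sit is position 4+1 = 5, and placing just those 4 first achieves it.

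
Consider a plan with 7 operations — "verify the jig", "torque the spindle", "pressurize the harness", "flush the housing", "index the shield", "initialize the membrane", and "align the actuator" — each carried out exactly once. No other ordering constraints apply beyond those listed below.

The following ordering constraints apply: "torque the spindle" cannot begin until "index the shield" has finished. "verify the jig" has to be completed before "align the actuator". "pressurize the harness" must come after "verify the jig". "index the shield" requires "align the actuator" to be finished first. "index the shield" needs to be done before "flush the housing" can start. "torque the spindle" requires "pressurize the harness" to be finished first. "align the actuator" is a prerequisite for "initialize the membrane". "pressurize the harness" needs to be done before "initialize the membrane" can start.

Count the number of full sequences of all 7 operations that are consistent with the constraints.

24

Only "verify the jig" has no prerequisites, so it must go first.
Systematically extending each partial ordering one operation at a time and counting, there are 24 complete orderings.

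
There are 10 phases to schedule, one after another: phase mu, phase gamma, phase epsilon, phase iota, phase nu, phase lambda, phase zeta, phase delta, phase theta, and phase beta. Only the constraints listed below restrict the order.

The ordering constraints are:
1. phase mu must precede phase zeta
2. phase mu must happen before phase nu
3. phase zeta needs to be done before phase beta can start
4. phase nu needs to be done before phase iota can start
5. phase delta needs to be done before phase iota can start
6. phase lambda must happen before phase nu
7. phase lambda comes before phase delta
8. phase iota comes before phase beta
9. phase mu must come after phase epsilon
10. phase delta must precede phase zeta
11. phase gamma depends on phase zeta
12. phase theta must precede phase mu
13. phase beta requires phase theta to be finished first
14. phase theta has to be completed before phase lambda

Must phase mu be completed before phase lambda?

No

Nothing in the constraints links phase mu and phase lambda; they are unordered relative to each other.
A valid ordering placing phase lambda before phase mu exists, so the answer is no.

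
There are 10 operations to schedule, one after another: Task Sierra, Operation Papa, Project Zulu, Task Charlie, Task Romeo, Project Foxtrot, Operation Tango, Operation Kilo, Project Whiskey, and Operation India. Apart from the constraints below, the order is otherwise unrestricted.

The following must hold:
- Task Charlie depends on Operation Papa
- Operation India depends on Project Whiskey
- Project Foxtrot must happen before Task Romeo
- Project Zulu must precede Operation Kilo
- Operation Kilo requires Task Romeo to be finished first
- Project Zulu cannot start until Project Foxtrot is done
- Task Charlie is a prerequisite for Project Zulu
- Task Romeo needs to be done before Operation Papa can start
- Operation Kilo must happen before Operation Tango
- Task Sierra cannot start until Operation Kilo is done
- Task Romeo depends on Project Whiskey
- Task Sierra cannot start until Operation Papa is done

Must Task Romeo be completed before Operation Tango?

Tracing the constraints gives a chain: Task Romeo → Operation Kilo → Operation Tango.
So Task Romeo must precede Operation Tango in any valid ordering.

Yes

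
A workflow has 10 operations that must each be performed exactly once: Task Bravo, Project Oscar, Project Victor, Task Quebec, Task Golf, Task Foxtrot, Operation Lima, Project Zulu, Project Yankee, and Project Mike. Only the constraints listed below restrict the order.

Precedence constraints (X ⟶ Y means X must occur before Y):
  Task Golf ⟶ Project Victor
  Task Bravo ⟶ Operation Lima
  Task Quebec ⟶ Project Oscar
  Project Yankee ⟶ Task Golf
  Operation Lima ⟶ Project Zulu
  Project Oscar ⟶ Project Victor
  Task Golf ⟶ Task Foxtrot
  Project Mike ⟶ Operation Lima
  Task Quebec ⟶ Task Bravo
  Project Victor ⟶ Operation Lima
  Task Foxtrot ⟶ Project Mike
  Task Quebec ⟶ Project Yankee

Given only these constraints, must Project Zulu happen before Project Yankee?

There is a chain Project Yankee → Task Golf → Project Victor → Operation Lima → Project Zulu, which puts Project Yankee before Project Zulu.
So Project Zulu never precedes Project Yankee.

No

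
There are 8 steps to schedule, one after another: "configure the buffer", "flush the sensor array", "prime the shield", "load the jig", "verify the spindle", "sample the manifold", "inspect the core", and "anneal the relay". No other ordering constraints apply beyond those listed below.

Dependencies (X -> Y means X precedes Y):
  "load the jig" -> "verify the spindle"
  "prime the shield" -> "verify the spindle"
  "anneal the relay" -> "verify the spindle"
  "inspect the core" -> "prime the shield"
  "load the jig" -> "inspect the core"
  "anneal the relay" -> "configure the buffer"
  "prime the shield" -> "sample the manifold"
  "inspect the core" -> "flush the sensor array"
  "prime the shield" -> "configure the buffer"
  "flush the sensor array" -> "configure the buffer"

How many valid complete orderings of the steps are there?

The steps with no prerequisites are "load the jig", "anneal the relay"; any of them can be placed first.
Counting all ways to extend the partial order to a total order gives 93.

93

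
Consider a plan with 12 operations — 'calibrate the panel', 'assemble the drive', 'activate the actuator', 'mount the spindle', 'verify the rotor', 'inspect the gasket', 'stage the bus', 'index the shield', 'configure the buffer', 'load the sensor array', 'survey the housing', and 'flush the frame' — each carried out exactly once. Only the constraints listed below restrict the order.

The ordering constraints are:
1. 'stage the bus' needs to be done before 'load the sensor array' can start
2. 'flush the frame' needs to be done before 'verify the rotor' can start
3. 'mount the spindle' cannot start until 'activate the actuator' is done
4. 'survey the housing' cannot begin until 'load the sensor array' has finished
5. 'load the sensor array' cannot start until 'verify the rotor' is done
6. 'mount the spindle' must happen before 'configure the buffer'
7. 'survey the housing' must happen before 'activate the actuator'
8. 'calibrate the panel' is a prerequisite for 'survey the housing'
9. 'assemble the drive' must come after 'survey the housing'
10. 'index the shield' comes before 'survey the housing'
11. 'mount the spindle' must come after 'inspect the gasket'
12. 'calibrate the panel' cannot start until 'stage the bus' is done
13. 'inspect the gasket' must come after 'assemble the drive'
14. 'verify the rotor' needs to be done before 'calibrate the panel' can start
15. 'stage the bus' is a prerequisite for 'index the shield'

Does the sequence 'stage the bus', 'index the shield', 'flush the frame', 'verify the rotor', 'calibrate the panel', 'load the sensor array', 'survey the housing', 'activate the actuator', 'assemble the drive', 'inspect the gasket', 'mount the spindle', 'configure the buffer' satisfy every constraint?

Yes

Every stated constraint is respected: 'index the shield' sits at position 2, ahead of 'survey the housing' at position 7, and each of the other listed pairs likewise has the predecessor earlier in the sequence.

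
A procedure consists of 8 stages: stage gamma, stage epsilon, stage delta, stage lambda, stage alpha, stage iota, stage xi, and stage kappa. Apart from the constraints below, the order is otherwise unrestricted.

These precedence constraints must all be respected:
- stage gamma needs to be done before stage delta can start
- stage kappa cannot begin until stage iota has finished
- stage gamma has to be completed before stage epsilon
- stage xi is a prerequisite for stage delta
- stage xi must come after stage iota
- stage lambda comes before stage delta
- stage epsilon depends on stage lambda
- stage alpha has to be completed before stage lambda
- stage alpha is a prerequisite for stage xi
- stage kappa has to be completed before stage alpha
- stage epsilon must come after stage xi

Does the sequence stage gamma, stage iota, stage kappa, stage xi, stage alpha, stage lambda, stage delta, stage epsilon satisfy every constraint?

No

In the proposed order, stage xi appears before stage alpha.
Since stage alpha is required before stage xi, the ordering is invalid.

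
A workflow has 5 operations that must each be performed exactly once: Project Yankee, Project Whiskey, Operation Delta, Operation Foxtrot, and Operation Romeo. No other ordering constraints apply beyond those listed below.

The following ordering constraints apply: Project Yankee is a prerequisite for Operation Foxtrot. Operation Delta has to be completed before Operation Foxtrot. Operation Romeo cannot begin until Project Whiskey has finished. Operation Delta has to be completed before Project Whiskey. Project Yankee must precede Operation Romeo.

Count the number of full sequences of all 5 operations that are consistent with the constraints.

8

2 operations have no prerequisites (Project Yankee, Operation Delta), so any of them could come first.
Systematically extending each partial ordering one operation at a time and counting, there are 8 complete orderings.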